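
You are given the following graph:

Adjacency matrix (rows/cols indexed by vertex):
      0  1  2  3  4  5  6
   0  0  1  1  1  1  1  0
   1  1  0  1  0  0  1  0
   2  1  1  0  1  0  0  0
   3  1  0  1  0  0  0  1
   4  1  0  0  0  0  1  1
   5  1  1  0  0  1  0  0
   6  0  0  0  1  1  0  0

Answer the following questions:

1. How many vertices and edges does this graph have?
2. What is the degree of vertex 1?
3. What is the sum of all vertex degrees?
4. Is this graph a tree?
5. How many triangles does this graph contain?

Count: 7 vertices, 11 edges.
Vertex 1 has neighbors [0, 2, 5], degree = 3.
Handshaking lemma: 2 * 11 = 22.
A tree on 7 vertices has 6 edges. This graph has 11 edges (5 extra). Not a tree.
Number of triangles = 4.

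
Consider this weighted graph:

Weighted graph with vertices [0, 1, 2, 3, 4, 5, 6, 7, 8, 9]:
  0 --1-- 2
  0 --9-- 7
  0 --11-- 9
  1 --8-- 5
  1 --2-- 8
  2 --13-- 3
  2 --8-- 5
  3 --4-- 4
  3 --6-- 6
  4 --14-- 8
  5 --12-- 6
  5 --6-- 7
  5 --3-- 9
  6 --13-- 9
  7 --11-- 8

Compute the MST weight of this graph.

Applying Kruskal's algorithm (sort edges by weight, add if no cycle):
  Add (0,2) w=1
  Add (1,8) w=2
  Add (5,9) w=3
  Add (3,4) w=4
  Add (3,6) w=6
  Add (5,7) w=6
  Add (1,5) w=8
  Add (2,5) w=8
  Skip (0,7) w=9 (creates cycle)
  Skip (0,9) w=11 (creates cycle)
  Skip (7,8) w=11 (creates cycle)
  Add (5,6) w=12
  Skip (2,3) w=13 (creates cycle)
  Skip (6,9) w=13 (creates cycle)
  Skip (4,8) w=14 (creates cycle)
MST weight = 50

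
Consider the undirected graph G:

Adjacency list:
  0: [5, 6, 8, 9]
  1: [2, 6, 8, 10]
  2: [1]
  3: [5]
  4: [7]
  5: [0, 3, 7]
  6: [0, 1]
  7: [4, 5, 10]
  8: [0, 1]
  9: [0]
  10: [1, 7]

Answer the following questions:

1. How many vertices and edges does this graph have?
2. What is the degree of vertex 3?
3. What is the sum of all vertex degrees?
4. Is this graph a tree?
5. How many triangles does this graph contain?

Count: 11 vertices, 12 edges.
Vertex 3 has neighbors [5], degree = 1.
Handshaking lemma: 2 * 12 = 24.
A tree on 11 vertices has 10 edges. This graph has 12 edges (2 extra). Not a tree.
Number of triangles = 0.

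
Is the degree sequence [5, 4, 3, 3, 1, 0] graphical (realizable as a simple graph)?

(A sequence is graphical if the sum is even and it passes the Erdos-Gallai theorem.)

Sum of degrees = 16. Sum is even but fails Erdos-Gallai. The sequence is NOT graphical.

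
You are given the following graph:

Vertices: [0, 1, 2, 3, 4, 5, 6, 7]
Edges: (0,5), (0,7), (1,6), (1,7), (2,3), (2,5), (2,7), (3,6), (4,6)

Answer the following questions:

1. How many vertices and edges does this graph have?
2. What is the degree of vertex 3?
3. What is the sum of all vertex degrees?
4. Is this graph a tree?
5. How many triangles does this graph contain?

Count: 8 vertices, 9 edges.
Vertex 3 has neighbors [2, 6], degree = 2.
Handshaking lemma: 2 * 9 = 18.
A tree on 8 vertices has 7 edges. This graph has 9 edges (2 extra). Not a tree.
Number of triangles = 0.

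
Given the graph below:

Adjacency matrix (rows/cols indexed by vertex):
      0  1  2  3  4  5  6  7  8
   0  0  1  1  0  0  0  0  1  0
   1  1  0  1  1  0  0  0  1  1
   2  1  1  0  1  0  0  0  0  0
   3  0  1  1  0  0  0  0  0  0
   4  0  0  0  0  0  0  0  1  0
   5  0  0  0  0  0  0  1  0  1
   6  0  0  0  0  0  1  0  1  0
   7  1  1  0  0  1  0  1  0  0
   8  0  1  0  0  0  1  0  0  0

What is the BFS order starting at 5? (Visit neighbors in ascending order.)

BFS from vertex 5 (neighbors processed in ascending order):
Visit order: 5, 6, 8, 7, 1, 0, 4, 2, 3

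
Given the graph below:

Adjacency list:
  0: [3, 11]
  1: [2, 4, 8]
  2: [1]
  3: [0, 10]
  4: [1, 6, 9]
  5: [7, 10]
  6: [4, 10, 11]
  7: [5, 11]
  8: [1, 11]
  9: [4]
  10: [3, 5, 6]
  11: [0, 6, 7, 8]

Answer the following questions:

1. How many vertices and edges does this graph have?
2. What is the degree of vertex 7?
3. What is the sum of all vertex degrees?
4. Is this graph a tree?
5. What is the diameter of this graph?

Count: 12 vertices, 14 edges.
Vertex 7 has neighbors [5, 11], degree = 2.
Handshaking lemma: 2 * 14 = 28.
A tree on 12 vertices has 11 edges. This graph has 14 edges (3 extra). Not a tree.
Diameter (longest shortest path) = 5.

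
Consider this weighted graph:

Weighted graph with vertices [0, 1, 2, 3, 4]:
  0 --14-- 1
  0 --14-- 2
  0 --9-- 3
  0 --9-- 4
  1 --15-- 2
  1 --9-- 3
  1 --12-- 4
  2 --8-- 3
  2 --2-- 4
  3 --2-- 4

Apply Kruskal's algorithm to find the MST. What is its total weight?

Applying Kruskal's algorithm (sort edges by weight, add if no cycle):
  Add (2,4) w=2
  Add (3,4) w=2
  Skip (2,3) w=8 (creates cycle)
  Add (0,4) w=9
  Skip (0,3) w=9 (creates cycle)
  Add (1,3) w=9
  Skip (1,4) w=12 (creates cycle)
  Skip (0,1) w=14 (creates cycle)
  Skip (0,2) w=14 (creates cycle)
  Skip (1,2) w=15 (creates cycle)
MST weight = 22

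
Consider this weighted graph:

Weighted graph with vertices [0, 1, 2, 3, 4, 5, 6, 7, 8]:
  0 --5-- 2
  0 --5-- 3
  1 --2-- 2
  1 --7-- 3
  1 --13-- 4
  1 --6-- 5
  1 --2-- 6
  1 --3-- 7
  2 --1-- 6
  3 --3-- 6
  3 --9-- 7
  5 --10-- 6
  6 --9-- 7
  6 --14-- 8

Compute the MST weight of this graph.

Applying Kruskal's algorithm (sort edges by weight, add if no cycle):
  Add (2,6) w=1
  Add (1,6) w=2
  Skip (1,2) w=2 (creates cycle)
  Add (1,7) w=3
  Add (3,6) w=3
  Add (0,3) w=5
  Skip (0,2) w=5 (creates cycle)
  Add (1,5) w=6
  Skip (1,3) w=7 (creates cycle)
  Skip (3,7) w=9 (creates cycle)
  Skip (6,7) w=9 (creates cycle)
  Skip (5,6) w=10 (creates cycle)
  Add (1,4) w=13
  Add (6,8) w=14
MST weight = 47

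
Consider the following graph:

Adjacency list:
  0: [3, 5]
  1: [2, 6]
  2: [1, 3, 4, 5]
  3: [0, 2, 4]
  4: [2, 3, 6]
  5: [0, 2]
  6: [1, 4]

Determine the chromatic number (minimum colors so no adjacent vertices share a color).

The graph has a maximum clique of size 3 (lower bound on chromatic number).
A valid 3-coloring: {0: 0, 1: 1, 2: 0, 3: 1, 4: 2, 5: 1, 6: 0}.
Chromatic number = 3.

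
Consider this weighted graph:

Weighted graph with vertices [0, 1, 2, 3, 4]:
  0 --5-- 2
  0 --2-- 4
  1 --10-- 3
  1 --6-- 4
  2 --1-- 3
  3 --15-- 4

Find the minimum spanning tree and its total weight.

Applying Kruskal's algorithm (sort edges by weight, add if no cycle):
  Add (2,3) w=1
  Add (0,4) w=2
  Add (0,2) w=5
  Add (1,4) w=6
  Skip (1,3) w=10 (creates cycle)
  Skip (3,4) w=15 (creates cycle)
MST weight = 14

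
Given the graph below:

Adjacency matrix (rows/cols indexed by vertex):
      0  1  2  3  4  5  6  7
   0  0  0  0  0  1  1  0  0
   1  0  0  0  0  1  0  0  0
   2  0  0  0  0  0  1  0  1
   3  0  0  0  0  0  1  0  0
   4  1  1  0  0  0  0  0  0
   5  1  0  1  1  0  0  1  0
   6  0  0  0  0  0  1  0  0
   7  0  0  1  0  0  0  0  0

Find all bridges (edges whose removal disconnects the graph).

A bridge is an edge whose removal increases the number of connected components.
Bridges found: (0,4), (0,5), (1,4), (2,5), (2,7), (3,5), (5,6)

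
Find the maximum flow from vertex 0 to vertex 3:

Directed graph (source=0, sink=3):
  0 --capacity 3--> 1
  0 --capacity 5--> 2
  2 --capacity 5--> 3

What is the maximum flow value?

Computing max flow:
  Flow on (0->2): 5/5
  Flow on (2->3): 5/5
Maximum flow = 5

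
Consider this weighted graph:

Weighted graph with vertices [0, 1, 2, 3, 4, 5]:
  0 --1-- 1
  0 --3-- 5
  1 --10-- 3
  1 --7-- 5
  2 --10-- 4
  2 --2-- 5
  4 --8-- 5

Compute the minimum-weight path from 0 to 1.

Using Dijkstra's algorithm from vertex 0:
Shortest path: 0 -> 1
Total weight: 1 = 1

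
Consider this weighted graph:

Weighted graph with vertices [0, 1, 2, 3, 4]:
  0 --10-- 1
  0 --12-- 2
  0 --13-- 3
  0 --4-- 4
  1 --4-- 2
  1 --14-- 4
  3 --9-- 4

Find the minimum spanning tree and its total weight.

Applying Kruskal's algorithm (sort edges by weight, add if no cycle):
  Add (0,4) w=4
  Add (1,2) w=4
  Add (3,4) w=9
  Add (0,1) w=10
  Skip (0,2) w=12 (creates cycle)
  Skip (0,3) w=13 (creates cycle)
  Skip (1,4) w=14 (creates cycle)
MST weight = 27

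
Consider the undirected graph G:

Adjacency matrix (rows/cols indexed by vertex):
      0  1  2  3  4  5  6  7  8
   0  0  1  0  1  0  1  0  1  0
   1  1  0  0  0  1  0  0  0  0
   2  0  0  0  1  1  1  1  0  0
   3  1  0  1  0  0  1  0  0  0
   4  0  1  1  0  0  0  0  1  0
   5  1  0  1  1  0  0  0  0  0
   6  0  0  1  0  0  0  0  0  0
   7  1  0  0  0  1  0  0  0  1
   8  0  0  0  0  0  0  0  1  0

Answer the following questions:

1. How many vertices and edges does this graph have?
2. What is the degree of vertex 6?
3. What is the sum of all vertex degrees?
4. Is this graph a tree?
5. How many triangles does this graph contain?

Count: 9 vertices, 12 edges.
Vertex 6 has neighbors [2], degree = 1.
Handshaking lemma: 2 * 12 = 24.
A tree on 9 vertices has 8 edges. This graph has 12 edges (4 extra). Not a tree.
Number of triangles = 2.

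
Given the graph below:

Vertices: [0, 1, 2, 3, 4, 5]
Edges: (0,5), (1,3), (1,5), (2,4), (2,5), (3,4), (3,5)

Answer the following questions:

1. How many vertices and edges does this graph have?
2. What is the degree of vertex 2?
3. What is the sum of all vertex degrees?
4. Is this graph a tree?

Count: 6 vertices, 7 edges.
Vertex 2 has neighbors [4, 5], degree = 2.
Handshaking lemma: 2 * 7 = 14.
A tree on 6 vertices has 5 edges. This graph has 7 edges (2 extra). Not a tree.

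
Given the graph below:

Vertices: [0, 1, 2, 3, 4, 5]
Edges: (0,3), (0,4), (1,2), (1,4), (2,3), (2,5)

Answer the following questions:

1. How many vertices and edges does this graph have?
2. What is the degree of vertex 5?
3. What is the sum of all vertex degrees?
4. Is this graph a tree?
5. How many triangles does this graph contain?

Count: 6 vertices, 6 edges.
Vertex 5 has neighbors [2], degree = 1.
Handshaking lemma: 2 * 6 = 12.
A tree on 6 vertices has 5 edges. This graph has 6 edges (1 extra). Not a tree.
Number of triangles = 0.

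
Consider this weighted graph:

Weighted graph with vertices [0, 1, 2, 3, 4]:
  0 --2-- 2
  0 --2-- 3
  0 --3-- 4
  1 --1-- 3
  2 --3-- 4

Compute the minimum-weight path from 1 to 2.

Using Dijkstra's algorithm from vertex 1:
Shortest path: 1 -> 3 -> 0 -> 2
Total weight: 1 + 2 + 2 = 5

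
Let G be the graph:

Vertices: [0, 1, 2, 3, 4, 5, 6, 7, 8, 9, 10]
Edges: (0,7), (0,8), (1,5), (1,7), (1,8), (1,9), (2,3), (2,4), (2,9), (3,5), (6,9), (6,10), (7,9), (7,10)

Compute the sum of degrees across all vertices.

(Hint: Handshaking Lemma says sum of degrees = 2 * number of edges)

Count edges: 14 edges.
By Handshaking Lemma: sum of degrees = 2 * 14 = 28.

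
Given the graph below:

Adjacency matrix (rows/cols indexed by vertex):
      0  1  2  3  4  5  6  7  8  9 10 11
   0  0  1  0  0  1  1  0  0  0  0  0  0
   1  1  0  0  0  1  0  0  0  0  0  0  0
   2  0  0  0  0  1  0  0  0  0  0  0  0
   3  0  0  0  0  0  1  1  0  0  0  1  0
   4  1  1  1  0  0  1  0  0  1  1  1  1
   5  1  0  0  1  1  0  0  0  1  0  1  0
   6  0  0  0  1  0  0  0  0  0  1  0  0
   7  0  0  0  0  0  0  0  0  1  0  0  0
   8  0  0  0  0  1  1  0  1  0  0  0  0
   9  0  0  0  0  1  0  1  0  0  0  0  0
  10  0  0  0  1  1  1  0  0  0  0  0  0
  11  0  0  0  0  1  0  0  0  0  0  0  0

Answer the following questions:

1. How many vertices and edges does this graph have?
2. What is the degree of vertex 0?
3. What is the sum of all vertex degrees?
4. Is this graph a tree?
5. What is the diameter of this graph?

Count: 12 vertices, 17 edges.
Vertex 0 has neighbors [1, 4, 5], degree = 3.
Handshaking lemma: 2 * 17 = 34.
A tree on 12 vertices has 11 edges. This graph has 17 edges (6 extra). Not a tree.
Diameter (longest shortest path) = 4.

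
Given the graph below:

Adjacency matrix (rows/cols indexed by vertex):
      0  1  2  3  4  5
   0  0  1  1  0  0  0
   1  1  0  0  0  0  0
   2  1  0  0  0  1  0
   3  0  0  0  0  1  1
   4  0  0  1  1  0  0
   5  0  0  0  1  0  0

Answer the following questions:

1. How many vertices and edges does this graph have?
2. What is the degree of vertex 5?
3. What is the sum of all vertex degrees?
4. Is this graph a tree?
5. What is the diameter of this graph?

Count: 6 vertices, 5 edges.
Vertex 5 has neighbors [3], degree = 1.
Handshaking lemma: 2 * 5 = 10.
A graph is a tree iff it is connected and has exactly n-1 edges. This graph is connected (all 6 vertices in one component) and has 6-1 = 5 edges. It is a tree.
Diameter (longest shortest path) = 5.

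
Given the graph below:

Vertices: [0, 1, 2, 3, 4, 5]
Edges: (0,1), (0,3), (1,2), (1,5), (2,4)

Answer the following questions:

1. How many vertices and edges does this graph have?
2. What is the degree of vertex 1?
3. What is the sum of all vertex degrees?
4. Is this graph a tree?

Count: 6 vertices, 5 edges.
Vertex 1 has neighbors [0, 2, 5], degree = 3.
Handshaking lemma: 2 * 5 = 10.
A graph is a tree iff it is connected and has exactly n-1 edges. This graph is connected (all 6 vertices in one component) and has 6-1 = 5 edges. It is a tree.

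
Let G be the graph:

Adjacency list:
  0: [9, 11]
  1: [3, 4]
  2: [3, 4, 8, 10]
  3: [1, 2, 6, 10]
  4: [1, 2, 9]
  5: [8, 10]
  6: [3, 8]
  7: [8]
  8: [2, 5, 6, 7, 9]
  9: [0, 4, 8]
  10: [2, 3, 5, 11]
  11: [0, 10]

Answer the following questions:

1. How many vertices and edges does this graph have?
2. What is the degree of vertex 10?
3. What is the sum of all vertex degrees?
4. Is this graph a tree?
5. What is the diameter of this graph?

Count: 12 vertices, 17 edges.
Vertex 10 has neighbors [2, 3, 5, 11], degree = 4.
Handshaking lemma: 2 * 17 = 34.
A tree on 12 vertices has 11 edges. This graph has 17 edges (6 extra). Not a tree.
Diameter (longest shortest path) = 4.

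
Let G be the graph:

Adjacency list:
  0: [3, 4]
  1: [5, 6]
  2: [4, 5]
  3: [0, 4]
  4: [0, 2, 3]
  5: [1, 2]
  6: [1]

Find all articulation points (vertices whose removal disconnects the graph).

An articulation point is a vertex whose removal disconnects the graph.
Articulation points: [1, 2, 4, 5]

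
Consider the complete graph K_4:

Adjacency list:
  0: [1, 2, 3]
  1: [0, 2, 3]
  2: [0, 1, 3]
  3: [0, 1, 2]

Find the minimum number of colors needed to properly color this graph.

In K_4, every vertex is adjacent to every other vertex.
Each vertex needs a unique color.
Chromatic number = 4.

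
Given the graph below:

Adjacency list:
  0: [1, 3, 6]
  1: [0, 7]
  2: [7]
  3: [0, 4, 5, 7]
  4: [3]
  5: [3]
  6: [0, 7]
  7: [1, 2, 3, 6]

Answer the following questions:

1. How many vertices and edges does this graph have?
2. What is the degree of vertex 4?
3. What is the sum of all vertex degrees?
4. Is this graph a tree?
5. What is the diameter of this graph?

Count: 8 vertices, 9 edges.
Vertex 4 has neighbors [3], degree = 1.
Handshaking lemma: 2 * 9 = 18.
A tree on 8 vertices has 7 edges. This graph has 9 edges (2 extra). Not a tree.
Diameter (longest shortest path) = 3.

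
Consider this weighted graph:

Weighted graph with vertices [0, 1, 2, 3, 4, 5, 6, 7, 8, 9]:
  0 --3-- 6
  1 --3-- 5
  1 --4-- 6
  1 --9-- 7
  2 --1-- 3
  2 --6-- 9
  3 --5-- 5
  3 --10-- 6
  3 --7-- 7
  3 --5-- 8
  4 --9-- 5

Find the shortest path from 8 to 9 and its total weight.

Using Dijkstra's algorithm from vertex 8:
Shortest path: 8 -> 3 -> 2 -> 9
Total weight: 5 + 1 + 6 = 12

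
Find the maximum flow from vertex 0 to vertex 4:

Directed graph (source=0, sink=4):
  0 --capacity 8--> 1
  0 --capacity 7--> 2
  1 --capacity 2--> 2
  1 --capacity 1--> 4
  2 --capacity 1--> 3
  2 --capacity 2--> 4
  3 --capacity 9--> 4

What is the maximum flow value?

Computing max flow:
  Flow on (0->1): 3/8
  Flow on (0->2): 1/7
  Flow on (1->2): 2/2
  Flow on (1->4): 1/1
  Flow on (2->3): 1/1
  Flow on (2->4): 2/2
  Flow on (3->4): 1/9
Maximum flow = 4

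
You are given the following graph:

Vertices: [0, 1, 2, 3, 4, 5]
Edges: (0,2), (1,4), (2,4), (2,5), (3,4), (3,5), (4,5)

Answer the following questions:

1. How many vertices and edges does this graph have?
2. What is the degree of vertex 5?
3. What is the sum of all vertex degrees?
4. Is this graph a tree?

Count: 6 vertices, 7 edges.
Vertex 5 has neighbors [2, 3, 4], degree = 3.
Handshaking lemma: 2 * 7 = 14.
A tree on 6 vertices has 5 edges. This graph has 7 edges (2 extra). Not a tree.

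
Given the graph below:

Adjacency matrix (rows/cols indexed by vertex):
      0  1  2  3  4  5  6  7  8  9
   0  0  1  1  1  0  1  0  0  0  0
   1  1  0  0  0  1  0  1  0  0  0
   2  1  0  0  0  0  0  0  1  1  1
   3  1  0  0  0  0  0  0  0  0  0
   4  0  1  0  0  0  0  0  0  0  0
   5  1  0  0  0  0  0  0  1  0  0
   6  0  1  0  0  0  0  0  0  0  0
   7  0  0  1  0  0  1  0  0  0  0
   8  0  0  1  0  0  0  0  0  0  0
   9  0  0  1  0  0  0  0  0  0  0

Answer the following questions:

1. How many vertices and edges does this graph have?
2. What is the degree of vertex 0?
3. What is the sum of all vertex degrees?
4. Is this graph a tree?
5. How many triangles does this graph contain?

Count: 10 vertices, 10 edges.
Vertex 0 has neighbors [1, 2, 3, 5], degree = 4.
Handshaking lemma: 2 * 10 = 20.
A tree on 10 vertices has 9 edges. This graph has 10 edges (1 extra). Not a tree.
Number of triangles = 0.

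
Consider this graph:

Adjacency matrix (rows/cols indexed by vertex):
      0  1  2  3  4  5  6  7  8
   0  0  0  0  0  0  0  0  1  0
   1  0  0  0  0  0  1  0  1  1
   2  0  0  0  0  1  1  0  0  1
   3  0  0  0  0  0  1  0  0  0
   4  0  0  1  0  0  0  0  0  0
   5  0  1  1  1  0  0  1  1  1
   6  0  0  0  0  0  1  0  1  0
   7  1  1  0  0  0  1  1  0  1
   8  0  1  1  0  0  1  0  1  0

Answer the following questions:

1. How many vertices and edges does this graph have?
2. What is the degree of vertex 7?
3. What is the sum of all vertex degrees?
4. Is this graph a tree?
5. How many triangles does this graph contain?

Count: 9 vertices, 13 edges.
Vertex 7 has neighbors [0, 1, 5, 6, 8], degree = 5.
Handshaking lemma: 2 * 13 = 26.
A tree on 9 vertices has 8 edges. This graph has 13 edges (5 extra). Not a tree.
Number of triangles = 6.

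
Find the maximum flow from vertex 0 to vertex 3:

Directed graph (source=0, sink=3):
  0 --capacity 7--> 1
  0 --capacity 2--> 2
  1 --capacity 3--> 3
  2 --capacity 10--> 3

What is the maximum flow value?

Computing max flow:
  Flow on (0->1): 3/7
  Flow on (0->2): 2/2
  Flow on (1->3): 3/3
  Flow on (2->3): 2/10
Maximum flow = 5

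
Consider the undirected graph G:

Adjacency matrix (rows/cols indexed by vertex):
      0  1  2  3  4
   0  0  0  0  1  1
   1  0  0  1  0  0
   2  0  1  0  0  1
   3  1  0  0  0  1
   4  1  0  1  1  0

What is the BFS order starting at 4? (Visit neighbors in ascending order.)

BFS from vertex 4 (neighbors processed in ascending order):
Visit order: 4, 0, 2, 3, 1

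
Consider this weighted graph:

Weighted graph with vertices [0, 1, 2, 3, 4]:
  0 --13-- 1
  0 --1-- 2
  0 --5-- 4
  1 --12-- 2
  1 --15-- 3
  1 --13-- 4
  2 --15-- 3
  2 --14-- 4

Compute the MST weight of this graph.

Applying Kruskal's algorithm (sort edges by weight, add if no cycle):
  Add (0,2) w=1
  Add (0,4) w=5
  Add (1,2) w=12
  Skip (0,1) w=13 (creates cycle)
  Skip (1,4) w=13 (creates cycle)
  Skip (2,4) w=14 (creates cycle)
  Add (1,3) w=15
  Skip (2,3) w=15 (creates cycle)
MST weight = 33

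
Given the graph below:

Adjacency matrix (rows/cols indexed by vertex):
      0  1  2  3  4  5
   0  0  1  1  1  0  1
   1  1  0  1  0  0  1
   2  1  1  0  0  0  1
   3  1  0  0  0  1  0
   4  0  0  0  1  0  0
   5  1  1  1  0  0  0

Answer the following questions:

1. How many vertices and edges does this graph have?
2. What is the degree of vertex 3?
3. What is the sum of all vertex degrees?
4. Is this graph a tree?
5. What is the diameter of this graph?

Count: 6 vertices, 8 edges.
Vertex 3 has neighbors [0, 4], degree = 2.
Handshaking lemma: 2 * 8 = 16.
A tree on 6 vertices has 5 edges. This graph has 8 edges (3 extra). Not a tree.
Diameter (longest shortest path) = 3.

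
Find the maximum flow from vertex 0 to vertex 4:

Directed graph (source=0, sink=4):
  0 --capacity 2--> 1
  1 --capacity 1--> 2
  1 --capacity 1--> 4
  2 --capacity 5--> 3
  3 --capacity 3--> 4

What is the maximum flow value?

Computing max flow:
  Flow on (0->1): 2/2
  Flow on (1->2): 1/1
  Flow on (1->4): 1/1
  Flow on (2->3): 1/5
  Flow on (3->4): 1/3
Maximum flow = 2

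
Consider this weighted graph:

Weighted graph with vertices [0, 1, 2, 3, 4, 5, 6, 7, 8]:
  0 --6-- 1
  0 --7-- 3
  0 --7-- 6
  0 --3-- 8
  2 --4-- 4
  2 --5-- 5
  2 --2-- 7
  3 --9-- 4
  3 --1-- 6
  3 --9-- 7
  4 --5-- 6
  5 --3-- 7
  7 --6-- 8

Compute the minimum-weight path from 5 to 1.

Using Dijkstra's algorithm from vertex 5:
Shortest path: 5 -> 7 -> 8 -> 0 -> 1
Total weight: 3 + 6 + 3 + 6 = 18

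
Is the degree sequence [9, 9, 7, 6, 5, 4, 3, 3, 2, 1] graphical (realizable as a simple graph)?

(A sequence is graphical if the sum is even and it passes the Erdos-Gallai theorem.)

Sum of degrees = 49. Sum is odd, so the sequence is NOT graphical.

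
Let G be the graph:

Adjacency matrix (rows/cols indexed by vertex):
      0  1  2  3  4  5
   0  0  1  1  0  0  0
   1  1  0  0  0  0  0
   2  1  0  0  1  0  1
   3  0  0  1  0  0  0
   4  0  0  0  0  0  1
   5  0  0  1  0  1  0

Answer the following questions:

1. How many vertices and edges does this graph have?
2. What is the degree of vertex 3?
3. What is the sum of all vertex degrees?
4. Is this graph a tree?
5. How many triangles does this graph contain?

Count: 6 vertices, 5 edges.
Vertex 3 has neighbors [2], degree = 1.
Handshaking lemma: 2 * 5 = 10.
A graph is a tree iff it is connected and has exactly n-1 edges. This graph is connected (all 6 vertices in one component) and has 6-1 = 5 edges. It is a tree.
Number of triangles = 0.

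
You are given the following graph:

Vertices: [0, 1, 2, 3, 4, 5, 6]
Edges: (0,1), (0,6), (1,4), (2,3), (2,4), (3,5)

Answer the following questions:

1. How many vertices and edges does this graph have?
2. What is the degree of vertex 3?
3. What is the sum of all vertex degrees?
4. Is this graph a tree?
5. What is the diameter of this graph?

Count: 7 vertices, 6 edges.
Vertex 3 has neighbors [2, 5], degree = 2.
Handshaking lemma: 2 * 6 = 12.
A graph is a tree iff it is connected and has exactly n-1 edges. This graph is connected (all 7 vertices in one component) and has 7-1 = 6 edges. It is a tree.
Diameter (longest shortest path) = 6.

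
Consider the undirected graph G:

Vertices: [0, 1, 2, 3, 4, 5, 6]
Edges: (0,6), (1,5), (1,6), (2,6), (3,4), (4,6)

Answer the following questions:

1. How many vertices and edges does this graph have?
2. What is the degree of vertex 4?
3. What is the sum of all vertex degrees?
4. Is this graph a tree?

Count: 7 vertices, 6 edges.
Vertex 4 has neighbors [3, 6], degree = 2.
Handshaking lemma: 2 * 6 = 12.
A graph is a tree iff it is connected and has exactly n-1 edges. This graph is connected (all 7 vertices in one component) and has 7-1 = 6 edges. It is a tree.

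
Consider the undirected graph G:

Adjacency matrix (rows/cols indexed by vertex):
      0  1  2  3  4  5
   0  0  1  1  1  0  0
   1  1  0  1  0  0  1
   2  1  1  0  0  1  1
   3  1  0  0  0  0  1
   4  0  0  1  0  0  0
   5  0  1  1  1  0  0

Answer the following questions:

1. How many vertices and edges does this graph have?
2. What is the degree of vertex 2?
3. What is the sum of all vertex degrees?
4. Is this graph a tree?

Count: 6 vertices, 8 edges.
Vertex 2 has neighbors [0, 1, 4, 5], degree = 4.
Handshaking lemma: 2 * 8 = 16.
A tree on 6 vertices has 5 edges. This graph has 8 edges (3 extra). Not a tree.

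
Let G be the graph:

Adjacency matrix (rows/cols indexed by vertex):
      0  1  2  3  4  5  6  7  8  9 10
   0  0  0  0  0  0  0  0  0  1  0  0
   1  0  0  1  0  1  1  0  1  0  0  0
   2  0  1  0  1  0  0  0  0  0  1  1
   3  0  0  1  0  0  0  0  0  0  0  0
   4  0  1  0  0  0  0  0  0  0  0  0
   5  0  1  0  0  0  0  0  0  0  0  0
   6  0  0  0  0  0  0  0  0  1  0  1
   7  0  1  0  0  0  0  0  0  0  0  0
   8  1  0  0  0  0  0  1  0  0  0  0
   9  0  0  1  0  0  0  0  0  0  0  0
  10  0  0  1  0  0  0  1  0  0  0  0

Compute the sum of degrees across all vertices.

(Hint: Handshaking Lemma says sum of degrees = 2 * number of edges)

Count edges: 10 edges.
By Handshaking Lemma: sum of degrees = 2 * 10 = 20.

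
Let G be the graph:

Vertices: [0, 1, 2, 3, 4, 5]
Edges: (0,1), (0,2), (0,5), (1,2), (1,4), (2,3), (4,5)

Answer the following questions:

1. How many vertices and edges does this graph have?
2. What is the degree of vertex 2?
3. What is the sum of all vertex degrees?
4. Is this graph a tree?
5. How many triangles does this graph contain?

Count: 6 vertices, 7 edges.
Vertex 2 has neighbors [0, 1, 3], degree = 3.
Handshaking lemma: 2 * 7 = 14.
A tree on 6 vertices has 5 edges. This graph has 7 edges (2 extra). Not a tree.
Number of triangles = 1.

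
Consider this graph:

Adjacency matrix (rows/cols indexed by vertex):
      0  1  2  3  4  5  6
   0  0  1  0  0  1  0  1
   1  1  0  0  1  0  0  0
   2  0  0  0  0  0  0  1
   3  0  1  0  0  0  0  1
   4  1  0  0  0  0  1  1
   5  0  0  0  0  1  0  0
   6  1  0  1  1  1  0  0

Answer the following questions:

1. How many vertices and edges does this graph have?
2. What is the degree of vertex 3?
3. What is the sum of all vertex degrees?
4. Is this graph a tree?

Count: 7 vertices, 8 edges.
Vertex 3 has neighbors [1, 6], degree = 2.
Handshaking lemma: 2 * 8 = 16.
A tree on 7 vertices has 6 edges. This graph has 8 edges (2 extra). Not a tree.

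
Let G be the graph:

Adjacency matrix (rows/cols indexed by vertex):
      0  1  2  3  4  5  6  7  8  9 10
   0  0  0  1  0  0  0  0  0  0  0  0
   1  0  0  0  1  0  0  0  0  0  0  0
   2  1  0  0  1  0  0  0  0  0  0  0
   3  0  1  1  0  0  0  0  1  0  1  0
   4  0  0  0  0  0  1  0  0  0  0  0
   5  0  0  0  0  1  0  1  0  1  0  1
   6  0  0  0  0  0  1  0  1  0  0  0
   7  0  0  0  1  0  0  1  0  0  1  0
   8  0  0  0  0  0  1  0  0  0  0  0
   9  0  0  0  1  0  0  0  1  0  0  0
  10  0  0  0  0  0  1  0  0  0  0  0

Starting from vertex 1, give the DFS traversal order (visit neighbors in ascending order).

DFS from vertex 1 (neighbors processed in ascending order):
Visit order: 1, 3, 2, 0, 7, 6, 5, 4, 8, 10, 9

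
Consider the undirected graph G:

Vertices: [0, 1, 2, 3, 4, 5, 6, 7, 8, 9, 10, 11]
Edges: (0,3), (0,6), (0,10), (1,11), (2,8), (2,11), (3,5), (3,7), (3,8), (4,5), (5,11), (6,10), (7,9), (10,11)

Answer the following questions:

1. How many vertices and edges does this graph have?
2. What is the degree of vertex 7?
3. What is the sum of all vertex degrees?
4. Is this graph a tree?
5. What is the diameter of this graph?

Count: 12 vertices, 14 edges.
Vertex 7 has neighbors [3, 9], degree = 2.
Handshaking lemma: 2 * 14 = 28.
A tree on 12 vertices has 11 edges. This graph has 14 edges (3 extra). Not a tree.
Diameter (longest shortest path) = 5.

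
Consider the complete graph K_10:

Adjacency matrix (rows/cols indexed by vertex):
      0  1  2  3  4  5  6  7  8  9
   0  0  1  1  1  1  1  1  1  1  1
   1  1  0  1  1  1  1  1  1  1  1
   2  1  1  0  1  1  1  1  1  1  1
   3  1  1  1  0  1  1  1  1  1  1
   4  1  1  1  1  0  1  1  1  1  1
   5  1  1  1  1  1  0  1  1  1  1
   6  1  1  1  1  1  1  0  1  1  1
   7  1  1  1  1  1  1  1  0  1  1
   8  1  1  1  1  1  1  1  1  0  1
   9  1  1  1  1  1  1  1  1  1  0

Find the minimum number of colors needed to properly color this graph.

In K_10, every vertex is adjacent to every other vertex.
Each vertex needs a unique color.
Chromatic number = 10.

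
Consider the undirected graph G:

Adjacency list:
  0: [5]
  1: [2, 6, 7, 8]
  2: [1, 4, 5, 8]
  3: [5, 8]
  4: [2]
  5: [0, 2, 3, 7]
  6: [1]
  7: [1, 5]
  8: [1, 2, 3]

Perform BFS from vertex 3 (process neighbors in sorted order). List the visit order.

BFS from vertex 3 (neighbors processed in ascending order):
Visit order: 3, 5, 8, 0, 2, 7, 1, 4, 6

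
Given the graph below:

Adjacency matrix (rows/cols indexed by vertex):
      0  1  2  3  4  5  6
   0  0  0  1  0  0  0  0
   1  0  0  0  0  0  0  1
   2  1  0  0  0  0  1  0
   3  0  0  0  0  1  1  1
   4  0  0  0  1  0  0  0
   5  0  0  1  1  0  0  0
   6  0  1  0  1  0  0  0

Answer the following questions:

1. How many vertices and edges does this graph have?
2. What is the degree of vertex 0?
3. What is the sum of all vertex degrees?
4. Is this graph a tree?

Count: 7 vertices, 6 edges.
Vertex 0 has neighbors [2], degree = 1.
Handshaking lemma: 2 * 6 = 12.
A graph is a tree iff it is connected and has exactly n-1 edges. This graph is connected (all 7 vertices in one component) and has 7-1 = 6 edges. It is a tree.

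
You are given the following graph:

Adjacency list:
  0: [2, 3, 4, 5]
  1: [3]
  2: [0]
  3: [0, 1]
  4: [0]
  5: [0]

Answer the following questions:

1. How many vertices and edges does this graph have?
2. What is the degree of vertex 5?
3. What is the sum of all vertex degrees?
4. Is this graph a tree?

Count: 6 vertices, 5 edges.
Vertex 5 has neighbors [0], degree = 1.
Handshaking lemma: 2 * 5 = 10.
A graph is a tree iff it is connected and has exactly n-1 edges. This graph is connected (all 6 vertices in one component) and has 6-1 = 5 edges. It is a tree.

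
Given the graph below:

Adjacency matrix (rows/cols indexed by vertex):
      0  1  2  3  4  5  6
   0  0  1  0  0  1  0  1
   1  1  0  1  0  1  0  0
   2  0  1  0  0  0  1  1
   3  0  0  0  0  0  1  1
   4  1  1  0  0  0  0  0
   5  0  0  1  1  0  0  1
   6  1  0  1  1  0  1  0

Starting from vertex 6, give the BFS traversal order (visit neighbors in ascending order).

BFS from vertex 6 (neighbors processed in ascending order):
Visit order: 6, 0, 2, 3, 5, 1, 4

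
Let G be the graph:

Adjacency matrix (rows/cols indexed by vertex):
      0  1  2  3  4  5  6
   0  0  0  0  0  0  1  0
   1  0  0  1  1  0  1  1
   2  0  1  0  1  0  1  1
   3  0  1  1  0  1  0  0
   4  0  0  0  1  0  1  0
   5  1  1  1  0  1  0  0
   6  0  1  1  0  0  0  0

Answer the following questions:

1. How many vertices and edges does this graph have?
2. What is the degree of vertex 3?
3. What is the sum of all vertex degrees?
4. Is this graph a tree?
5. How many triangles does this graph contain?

Count: 7 vertices, 10 edges.
Vertex 3 has neighbors [1, 2, 4], degree = 3.
Handshaking lemma: 2 * 10 = 20.
A tree on 7 vertices has 6 edges. This graph has 10 edges (4 extra). Not a tree.
Number of triangles = 3.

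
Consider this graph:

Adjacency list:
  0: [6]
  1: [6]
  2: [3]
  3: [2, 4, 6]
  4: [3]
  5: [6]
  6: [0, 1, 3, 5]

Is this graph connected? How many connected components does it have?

Checking connectivity: the graph has 1 connected component(s).
All vertices are reachable from each other. The graph IS connected.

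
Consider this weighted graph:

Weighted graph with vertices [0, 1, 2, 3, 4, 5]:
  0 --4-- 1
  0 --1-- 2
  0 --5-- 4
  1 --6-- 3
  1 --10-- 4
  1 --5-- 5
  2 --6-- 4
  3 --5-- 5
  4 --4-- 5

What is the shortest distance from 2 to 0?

Using Dijkstra's algorithm from vertex 2:
Shortest path: 2 -> 0
Total weight: 1 = 1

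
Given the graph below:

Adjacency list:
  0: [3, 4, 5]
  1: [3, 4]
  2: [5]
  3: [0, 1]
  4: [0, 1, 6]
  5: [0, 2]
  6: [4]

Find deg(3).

Vertex 3 has neighbors [0, 1], so deg(3) = 2.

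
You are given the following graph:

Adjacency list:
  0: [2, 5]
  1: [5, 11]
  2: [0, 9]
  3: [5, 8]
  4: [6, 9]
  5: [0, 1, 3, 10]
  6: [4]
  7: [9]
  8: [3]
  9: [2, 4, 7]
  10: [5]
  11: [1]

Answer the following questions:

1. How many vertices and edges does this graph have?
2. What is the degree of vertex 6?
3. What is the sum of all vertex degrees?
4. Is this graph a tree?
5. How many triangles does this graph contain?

Count: 12 vertices, 11 edges.
Vertex 6 has neighbors [4], degree = 1.
Handshaking lemma: 2 * 11 = 22.
A graph is a tree iff it is connected and has exactly n-1 edges. This graph is connected (all 12 vertices in one component) and has 12-1 = 11 edges. It is a tree.
Number of triangles = 0.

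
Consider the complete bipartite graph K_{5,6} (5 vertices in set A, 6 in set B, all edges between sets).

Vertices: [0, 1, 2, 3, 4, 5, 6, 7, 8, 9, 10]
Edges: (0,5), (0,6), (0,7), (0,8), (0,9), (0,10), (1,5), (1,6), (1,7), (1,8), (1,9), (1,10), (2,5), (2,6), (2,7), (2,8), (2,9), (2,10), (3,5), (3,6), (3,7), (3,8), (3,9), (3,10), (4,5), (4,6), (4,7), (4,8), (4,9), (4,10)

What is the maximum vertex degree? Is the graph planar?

Set-A vertices have degree 6; set-B vertices have degree 5. Maximum degree = max(5,6) = 6.
K_{5,6} contains K_{3,3} as a subgraph (since both sides have >= 3 vertices); by Kuratowski's theorem it is not planar.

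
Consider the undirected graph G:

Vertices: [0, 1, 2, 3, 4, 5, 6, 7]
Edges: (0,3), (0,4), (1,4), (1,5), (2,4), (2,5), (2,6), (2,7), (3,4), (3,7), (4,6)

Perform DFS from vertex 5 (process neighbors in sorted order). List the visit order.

DFS from vertex 5 (neighbors processed in ascending order):
Visit order: 5, 1, 4, 0, 3, 7, 2, 6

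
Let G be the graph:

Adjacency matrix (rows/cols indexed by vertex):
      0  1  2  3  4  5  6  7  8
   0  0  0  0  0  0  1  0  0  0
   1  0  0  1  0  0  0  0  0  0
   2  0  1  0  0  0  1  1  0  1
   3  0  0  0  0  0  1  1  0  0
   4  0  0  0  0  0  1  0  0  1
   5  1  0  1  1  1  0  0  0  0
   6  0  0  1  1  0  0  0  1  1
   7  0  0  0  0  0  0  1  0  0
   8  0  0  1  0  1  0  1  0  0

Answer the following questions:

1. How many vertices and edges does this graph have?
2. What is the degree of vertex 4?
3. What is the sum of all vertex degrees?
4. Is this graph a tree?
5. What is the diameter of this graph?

Count: 9 vertices, 11 edges.
Vertex 4 has neighbors [5, 8], degree = 2.
Handshaking lemma: 2 * 11 = 22.
A tree on 9 vertices has 8 edges. This graph has 11 edges (3 extra). Not a tree.
Diameter (longest shortest path) = 4.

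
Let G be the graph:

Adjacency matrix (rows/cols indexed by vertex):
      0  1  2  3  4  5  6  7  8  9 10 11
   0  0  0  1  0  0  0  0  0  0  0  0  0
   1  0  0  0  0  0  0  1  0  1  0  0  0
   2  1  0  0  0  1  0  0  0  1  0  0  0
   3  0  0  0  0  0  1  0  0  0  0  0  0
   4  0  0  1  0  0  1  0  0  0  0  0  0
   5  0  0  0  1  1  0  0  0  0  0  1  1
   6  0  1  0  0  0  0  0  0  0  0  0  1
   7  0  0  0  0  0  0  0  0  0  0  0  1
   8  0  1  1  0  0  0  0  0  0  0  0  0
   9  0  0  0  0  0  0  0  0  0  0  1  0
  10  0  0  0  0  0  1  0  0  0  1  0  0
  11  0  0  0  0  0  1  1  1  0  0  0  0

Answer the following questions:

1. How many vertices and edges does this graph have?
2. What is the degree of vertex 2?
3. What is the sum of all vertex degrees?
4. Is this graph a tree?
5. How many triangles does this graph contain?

Count: 12 vertices, 12 edges.
Vertex 2 has neighbors [0, 4, 8], degree = 3.
Handshaking lemma: 2 * 12 = 24.
A tree on 12 vertices has 11 edges. This graph has 12 edges (1 extra). Not a tree.
Number of triangles = 0.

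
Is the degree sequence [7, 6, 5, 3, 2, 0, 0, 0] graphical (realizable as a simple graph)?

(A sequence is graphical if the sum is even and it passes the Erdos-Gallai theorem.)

Sum of degrees = 23. Sum is odd, so the sequence is NOT graphical.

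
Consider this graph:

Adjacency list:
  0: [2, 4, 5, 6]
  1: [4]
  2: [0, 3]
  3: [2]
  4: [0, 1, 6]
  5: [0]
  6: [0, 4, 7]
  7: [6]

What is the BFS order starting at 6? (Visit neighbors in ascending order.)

BFS from vertex 6 (neighbors processed in ascending order):
Visit order: 6, 0, 4, 7, 2, 5, 1, 3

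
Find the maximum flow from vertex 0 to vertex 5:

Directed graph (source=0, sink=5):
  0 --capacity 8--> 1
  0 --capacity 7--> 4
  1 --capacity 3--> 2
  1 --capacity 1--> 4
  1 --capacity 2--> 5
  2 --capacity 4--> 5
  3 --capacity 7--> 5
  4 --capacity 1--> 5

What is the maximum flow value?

Computing max flow:
  Flow on (0->1): 6/8
  Flow on (1->2): 3/3
  Flow on (1->4): 1/1
  Flow on (1->5): 2/2
  Flow on (2->5): 3/4
  Flow on (4->5): 1/1
Maximum flow = 6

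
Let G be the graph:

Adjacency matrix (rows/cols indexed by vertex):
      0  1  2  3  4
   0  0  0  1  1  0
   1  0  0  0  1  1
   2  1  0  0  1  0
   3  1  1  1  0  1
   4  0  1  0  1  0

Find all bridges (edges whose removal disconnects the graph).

No bridges found. The graph is 2-edge-connected (no single edge removal disconnects it).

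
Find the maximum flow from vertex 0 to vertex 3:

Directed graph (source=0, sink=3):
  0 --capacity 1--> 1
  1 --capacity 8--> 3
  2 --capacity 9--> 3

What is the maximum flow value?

Computing max flow:
  Flow on (0->1): 1/1
  Flow on (1->3): 1/8
Maximum flow = 1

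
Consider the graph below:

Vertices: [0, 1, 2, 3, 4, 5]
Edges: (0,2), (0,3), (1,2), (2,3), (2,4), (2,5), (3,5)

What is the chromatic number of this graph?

The graph has a maximum clique of size 3 (lower bound on chromatic number).
A valid 3-coloring: {0: 2, 1: 1, 2: 0, 3: 1, 4: 1, 5: 2}.
Chromatic number = 3.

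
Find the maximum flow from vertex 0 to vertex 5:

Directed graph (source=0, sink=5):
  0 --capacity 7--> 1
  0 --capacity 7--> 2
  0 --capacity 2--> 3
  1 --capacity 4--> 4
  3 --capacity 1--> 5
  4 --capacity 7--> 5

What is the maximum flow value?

Computing max flow:
  Flow on (0->1): 4/7
  Flow on (0->3): 1/2
  Flow on (1->4): 4/4
  Flow on (3->5): 1/1
  Flow on (4->5): 4/7
Maximum flow = 5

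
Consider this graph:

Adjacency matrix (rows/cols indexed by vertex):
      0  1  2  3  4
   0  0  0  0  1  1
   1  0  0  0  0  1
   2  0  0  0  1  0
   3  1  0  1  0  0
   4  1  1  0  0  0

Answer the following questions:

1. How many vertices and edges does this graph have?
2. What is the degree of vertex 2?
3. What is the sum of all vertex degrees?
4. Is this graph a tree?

Count: 5 vertices, 4 edges.
Vertex 2 has neighbors [3], degree = 1.
Handshaking lemma: 2 * 4 = 8.
A graph is a tree iff it is connected and has exactly n-1 edges. This graph is connected (all 5 vertices in one component) and has 5-1 = 4 edges. It is a tree.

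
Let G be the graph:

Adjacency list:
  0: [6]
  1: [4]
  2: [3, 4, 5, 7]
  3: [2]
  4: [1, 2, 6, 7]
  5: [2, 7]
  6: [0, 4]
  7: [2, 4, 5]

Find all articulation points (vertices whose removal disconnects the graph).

An articulation point is a vertex whose removal disconnects the graph.
Articulation points: [2, 4, 6]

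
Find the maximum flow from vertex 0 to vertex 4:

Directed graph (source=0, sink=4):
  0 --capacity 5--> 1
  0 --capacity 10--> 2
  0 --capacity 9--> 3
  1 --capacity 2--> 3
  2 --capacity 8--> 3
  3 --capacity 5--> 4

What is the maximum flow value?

Computing max flow:
  Flow on (0->2): 5/10
  Flow on (2->3): 5/8
  Flow on (3->4): 5/5
Maximum flow = 5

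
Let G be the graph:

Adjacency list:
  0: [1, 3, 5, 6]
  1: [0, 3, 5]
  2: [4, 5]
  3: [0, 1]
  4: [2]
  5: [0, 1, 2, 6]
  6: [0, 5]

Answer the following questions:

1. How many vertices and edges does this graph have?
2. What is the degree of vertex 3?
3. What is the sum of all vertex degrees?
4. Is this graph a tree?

Count: 7 vertices, 9 edges.
Vertex 3 has neighbors [0, 1], degree = 2.
Handshaking lemma: 2 * 9 = 18.
A tree on 7 vertices has 6 edges. This graph has 9 edges (3 extra). Not a tree.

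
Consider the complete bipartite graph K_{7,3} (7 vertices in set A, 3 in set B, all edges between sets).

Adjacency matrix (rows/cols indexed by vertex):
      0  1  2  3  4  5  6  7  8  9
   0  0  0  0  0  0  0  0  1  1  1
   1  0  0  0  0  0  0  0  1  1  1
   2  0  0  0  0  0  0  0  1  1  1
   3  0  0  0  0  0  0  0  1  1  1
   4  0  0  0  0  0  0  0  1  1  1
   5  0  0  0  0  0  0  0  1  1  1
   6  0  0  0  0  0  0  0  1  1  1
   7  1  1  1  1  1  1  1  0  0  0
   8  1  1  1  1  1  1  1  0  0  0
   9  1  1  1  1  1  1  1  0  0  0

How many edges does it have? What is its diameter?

K_{7,3} has 7 * 3 = 21 edges.
Any vertex reaches any opposite-side vertex in 1 step; same-side vertices reach in 2 steps via any opposite-side vertex.
Diameter = 2.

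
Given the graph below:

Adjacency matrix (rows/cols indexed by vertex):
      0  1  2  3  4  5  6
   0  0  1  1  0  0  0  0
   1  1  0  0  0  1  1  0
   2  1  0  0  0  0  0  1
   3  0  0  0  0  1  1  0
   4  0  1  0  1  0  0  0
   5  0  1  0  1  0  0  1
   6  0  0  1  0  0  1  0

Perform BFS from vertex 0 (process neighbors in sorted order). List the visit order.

BFS from vertex 0 (neighbors processed in ascending order):
Visit order: 0, 1, 2, 4, 5, 6, 3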